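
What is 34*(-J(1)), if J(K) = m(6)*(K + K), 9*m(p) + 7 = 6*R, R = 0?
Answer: 476/9 ≈ 52.889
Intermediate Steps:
m(p) = -7/9 (m(p) = -7/9 + (6*0)/9 = -7/9 + (⅑)*0 = -7/9 + 0 = -7/9)
J(K) = -14*K/9 (J(K) = -7*(K + K)/9 = -14*K/9)
34*(-J(1)) = 34*(-(-14)/9) = 34*(-1*(-14/9)) = 34*(14/9) = 476/9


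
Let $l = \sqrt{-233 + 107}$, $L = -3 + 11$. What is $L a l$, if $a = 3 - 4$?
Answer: $- 24 i \sqrt{14} \approx - 89.8 i$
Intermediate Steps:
$L = 8$
$a = -1$
$l = 3 i \sqrt{14}$ ($l = \sqrt{-126} = 3 i \sqrt{14} \approx 11.225 i$)
$L a l = 8 \left(-1\right) 3 i \sqrt{14} = - 8 \cdot 3 i \sqrt{14} = - 24 i \sqrt{14}$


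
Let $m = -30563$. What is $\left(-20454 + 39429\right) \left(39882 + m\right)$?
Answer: $176828025$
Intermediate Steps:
$\left(-20454 + 39429\right) \left(39882 + m\right) = \left(-20454 + 39429\right) \left(39882 - 30563\right) = 18975 \cdot 9319 = 176828025$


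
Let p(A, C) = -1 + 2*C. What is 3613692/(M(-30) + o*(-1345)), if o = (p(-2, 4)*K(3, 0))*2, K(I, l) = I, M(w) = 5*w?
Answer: -301141/4720 ≈ -63.801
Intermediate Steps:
o = 42 (o = ((-1 + 2*4)*3)*2 = ((-1 + 8)*3)*2 = (7*3)*2 = 21*2 = 42)
3613692/(M(-30) + o*(-1345)) = 3613692/(5*(-30) + 42*(-1345)) = 3613692/(-150 - 56490) = 3613692/(-56640) = 3613692*(-1/56640) = -301141/4720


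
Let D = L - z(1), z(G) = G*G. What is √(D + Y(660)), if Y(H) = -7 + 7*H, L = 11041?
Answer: √15653 ≈ 125.11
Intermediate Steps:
z(G) = G²
D = 11040 (D = 11041 - 1*1² = 11041 - 1*1 = 11041 - 1 = 11040)
√(D + Y(660)) = √(11040 + (-7 + 7*660)) = √(11040 + (-7 + 4620)) = √(11040 + 4613) = √15653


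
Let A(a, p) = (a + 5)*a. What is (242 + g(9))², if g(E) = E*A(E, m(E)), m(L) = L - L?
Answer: 1893376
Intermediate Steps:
m(L) = 0
A(a, p) = a*(5 + a) (A(a, p) = (5 + a)*a = a*(5 + a))
g(E) = E²*(5 + E) (g(E) = E*(E*(5 + E)) = E²*(5 + E))
(242 + g(9))² = (242 + 9²*(5 + 9))² = (242 + 81*14)² = (242 + 1134)² = 1376² = 1893376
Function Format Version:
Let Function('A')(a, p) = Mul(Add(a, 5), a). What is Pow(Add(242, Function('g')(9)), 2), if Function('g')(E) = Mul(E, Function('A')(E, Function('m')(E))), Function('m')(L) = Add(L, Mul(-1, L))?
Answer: 1893376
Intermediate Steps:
Function('m')(L) = 0
Function('A')(a, p) = Mul(a, Add(5, a)) (Function('A')(a, p) = Mul(Add(5, a), a) = Mul(a, Add(5, a)))
Function('g')(E) = Mul(Pow(E, 2), Add(5, E)) (Function('g')(E) = Mul(E, Mul(E, Add(5, E))) = Mul(Pow(E, 2), Add(5, E)))
Pow(Add(242, Function('g')(9)), 2) = Pow(Add(242, Mul(Pow(9, 2), Add(5, 9))), 2) = Pow(Add(242, Mul(81, 14)), 2) = Pow(Add(242, 1134), 2) = Pow(1376, 2) = 1893376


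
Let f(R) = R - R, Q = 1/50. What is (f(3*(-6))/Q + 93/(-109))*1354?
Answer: -125922/109 ≈ -1155.2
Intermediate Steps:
Q = 1/50 ≈ 0.020000
f(R) = 0
(f(3*(-6))/Q + 93/(-109))*1354 = (0/(1/50) + 93/(-109))*1354 = (0*50 + 93*(-1/109))*1354 = (0 - 93/109)*1354 = -93/109*1354 = -125922/109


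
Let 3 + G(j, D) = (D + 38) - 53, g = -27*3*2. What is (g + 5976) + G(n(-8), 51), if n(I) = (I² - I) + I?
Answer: 5847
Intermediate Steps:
n(I) = I²
g = -162 (g = -81*2 = -162)
G(j, D) = -18 + D (G(j, D) = -3 + ((D + 38) - 53) = -3 + ((38 + D) - 53) = -3 + (-15 + D) = -18 + D)
(g + 5976) + G(n(-8), 51) = (-162 + 5976) + (-18 + 51) = 5814 + 33 = 5847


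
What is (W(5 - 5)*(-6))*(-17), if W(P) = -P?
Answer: 0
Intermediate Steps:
(W(5 - 5)*(-6))*(-17) = (-(5 - 5)*(-6))*(-17) = (-1*0*(-6))*(-17) = (0*(-6))*(-17) = 0*(-17) = 0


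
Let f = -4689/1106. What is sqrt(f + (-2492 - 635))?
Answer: I*sqrt(3830245006)/1106 ≈ 55.957*I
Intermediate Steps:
f = -4689/1106 (f = -4689*1/1106 = -4689/1106 ≈ -4.2396)
sqrt(f + (-2492 - 635)) = sqrt(-4689/1106 + (-2492 - 635)) = sqrt(-4689/1106 - 3127) = sqrt(-3463151/1106) = I*sqrt(3830245006)/1106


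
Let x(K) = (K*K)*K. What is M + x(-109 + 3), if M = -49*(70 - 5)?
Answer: -1194201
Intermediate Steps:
x(K) = K³ (x(K) = K²*K = K³)
M = -3185 (M = -49*65 = -3185)
M + x(-109 + 3) = -3185 + (-109 + 3)³ = -3185 + (-106)³ = -3185 - 1191016 = -1194201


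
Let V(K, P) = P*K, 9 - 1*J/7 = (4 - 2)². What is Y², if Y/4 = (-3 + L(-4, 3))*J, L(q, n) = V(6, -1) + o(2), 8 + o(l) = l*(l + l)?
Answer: 1587600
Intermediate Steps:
J = 35 (J = 63 - 7*(4 - 2)² = 63 - 7*2² = 63 - 7*4 = 63 - 28 = 35)
V(K, P) = K*P
o(l) = -8 + 2*l² (o(l) = -8 + l*(l + l) = -8 + l*(2*l) = -8 + 2*l²)
L(q, n) = -6 (L(q, n) = 6*(-1) + (-8 + 2*2²) = -6 + (-8 + 2*4) = -6 + (-8 + 8) = -6 + 0 = -6)
Y = -1260 (Y = 4*((-3 - 6)*35) = 4*(-9*35) = 4*(-315) = -1260)
Y² = (-1260)² = 1587600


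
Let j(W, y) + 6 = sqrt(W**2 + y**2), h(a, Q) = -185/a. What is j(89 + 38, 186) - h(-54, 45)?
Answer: -509/54 + 5*sqrt(2029) ≈ 215.80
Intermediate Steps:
j(W, y) = -6 + sqrt(W**2 + y**2)
j(89 + 38, 186) - h(-54, 45) = (-6 + sqrt((89 + 38)**2 + 186**2)) - (-185)/(-54) = (-6 + sqrt(127**2 + 34596)) - (-185)*(-1)/54 = (-6 + sqrt(16129 + 34596)) - 1*185/54 = (-6 + sqrt(50725)) - 185/54 = (-6 + 5*sqrt(2029)) - 185/54 = -509/54 + 5*sqrt(2029)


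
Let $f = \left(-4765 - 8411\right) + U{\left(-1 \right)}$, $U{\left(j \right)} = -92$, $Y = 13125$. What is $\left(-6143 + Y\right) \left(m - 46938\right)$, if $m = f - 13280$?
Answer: $-513079252$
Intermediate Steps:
$f = -13268$ ($f = \left(-4765 - 8411\right) - 92 = -13176 - 92 = -13268$)
$m = -26548$ ($m = -13268 - 13280 = -26548$)
$\left(-6143 + Y\right) \left(m - 46938\right) = \left(-6143 + 13125\right) \left(-26548 - 46938\right) = 6982 \left(-73486\right) = -513079252$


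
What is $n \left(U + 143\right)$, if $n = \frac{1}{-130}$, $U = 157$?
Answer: $- \frac{30}{13} \approx -2.3077$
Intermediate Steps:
$n = - \frac{1}{130} \approx -0.0076923$
$n \left(U + 143\right) = - \frac{157 + 143}{130} = \left(- \frac{1}{130}\right) 300 = - \frac{30}{13}$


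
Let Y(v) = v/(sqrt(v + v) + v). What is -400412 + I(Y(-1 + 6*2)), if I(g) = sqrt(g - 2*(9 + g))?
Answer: -400412 + I*sqrt(209 + 18*sqrt(22))/sqrt(11 + sqrt(22)) ≈ -4.0041e+5 + 4.3245*I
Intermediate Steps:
Y(v) = v/(v + sqrt(2)*sqrt(v)) (Y(v) = v/(sqrt(2*v) + v) = v/(sqrt(2)*sqrt(v) + v) = v/(v + sqrt(2)*sqrt(v)))
I(g) = sqrt(-18 - g) (I(g) = sqrt(g + (-18 - 2*g)) = sqrt(-18 - g))
-400412 + I(Y(-1 + 6*2)) = -400412 + sqrt(-18 - (-1 + 6*2)/((-1 + 6*2) + sqrt(2)*sqrt(-1 + 6*2))) = -400412 + sqrt(-18 - (-1 + 12)/((-1 + 12) + sqrt(2)*sqrt(-1 + 12))) = -400412 + sqrt(-18 - 11/(11 + sqrt(2)*sqrt(11))) = -400412 + sqrt(-18 - 11/(11 + sqrt(22)))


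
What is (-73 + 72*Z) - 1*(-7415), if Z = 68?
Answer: 12238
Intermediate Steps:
(-73 + 72*Z) - 1*(-7415) = (-73 + 72*68) - 1*(-7415) = (-73 + 4896) + 7415 = 4823 + 7415 = 12238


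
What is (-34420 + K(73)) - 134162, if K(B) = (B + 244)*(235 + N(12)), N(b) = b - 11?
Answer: -93770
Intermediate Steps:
N(b) = -11 + b
K(B) = 57584 + 236*B (K(B) = (B + 244)*(235 + (-11 + 12)) = (244 + B)*(235 + 1) = (244 + B)*236 = 57584 + 236*B)
(-34420 + K(73)) - 134162 = (-34420 + (57584 + 236*73)) - 134162 = (-34420 + (57584 + 17228)) - 134162 = (-34420 + 74812) - 134162 = 40392 - 134162 = -93770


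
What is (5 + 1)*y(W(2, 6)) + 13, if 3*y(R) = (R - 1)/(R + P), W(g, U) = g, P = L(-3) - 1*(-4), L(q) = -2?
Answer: 27/2 ≈ 13.500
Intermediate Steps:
P = 2 (P = -2 - 1*(-4) = -2 + 4 = 2)
y(R) = (-1 + R)/(3*(2 + R)) (y(R) = ((R - 1)/(R + 2))/3 = ((-1 + R)/(2 + R))/3 = (-1 + R)/(3*(2 + R)))
(5 + 1)*y(W(2, 6)) + 13 = (5 + 1)*((-1 + 2)/(3*(2 + 2))) + 13 = 6*((⅓)*1/4) + 13 = 6*((⅓)*(¼)*1) + 13 = 6*(1/12) + 13 = ½ + 13 = 27/2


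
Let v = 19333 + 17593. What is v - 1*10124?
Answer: 26802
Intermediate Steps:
v = 36926
v - 1*10124 = 36926 - 1*10124 = 36926 - 10124 = 26802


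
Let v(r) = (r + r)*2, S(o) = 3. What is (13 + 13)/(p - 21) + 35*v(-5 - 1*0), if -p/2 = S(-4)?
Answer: -18926/27 ≈ -700.96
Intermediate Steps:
p = -6 (p = -2*3 = -6)
v(r) = 4*r (v(r) = (2*r)*2 = 4*r)
(13 + 13)/(p - 21) + 35*v(-5 - 1*0) = (13 + 13)/(-6 - 21) + 35*(4*(-5 - 1*0)) = 26/(-27) + 35*(4*(-5 + 0)) = 26*(-1/27) + 35*(4*(-5)) = -26/27 + 35*(-20) = -26/27 - 700 = -18926/27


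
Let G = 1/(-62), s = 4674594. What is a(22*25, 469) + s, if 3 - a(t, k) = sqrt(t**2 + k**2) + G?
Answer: 289825015/62 - sqrt(522461) ≈ 4.6739e+6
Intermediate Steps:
G = -1/62 ≈ -0.016129
a(t, k) = 187/62 - sqrt(k**2 + t**2) (a(t, k) = 3 - (sqrt(t**2 + k**2) - 1/62) = 3 - (sqrt(k**2 + t**2) - 1/62) = 3 - (-1/62 + sqrt(k**2 + t**2)) = 3 + (1/62 - sqrt(k**2 + t**2)) = 187/62 - sqrt(k**2 + t**2))
a(22*25, 469) + s = (187/62 - sqrt(469**2 + (22*25)**2)) + 4674594 = (187/62 - sqrt(219961 + 550**2)) + 4674594 = (187/62 - sqrt(219961 + 302500)) + 4674594 = (187/62 - sqrt(522461)) + 4674594 = 289825015/62 - sqrt(522461)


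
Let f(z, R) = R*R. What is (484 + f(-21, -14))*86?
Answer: 58480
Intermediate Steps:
f(z, R) = R²
(484 + f(-21, -14))*86 = (484 + (-14)²)*86 = (484 + 196)*86 = 680*86 = 58480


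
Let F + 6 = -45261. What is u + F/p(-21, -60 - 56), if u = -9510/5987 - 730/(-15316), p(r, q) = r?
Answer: 98758957917/45848446 ≈ 2154.0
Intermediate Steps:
F = -45267 (F = -6 - 45261 = -45267)
u = -70642325/45848446 (u = -9510*1/5987 - 730*(-1/15316) = -9510/5987 + 365/7658 = -70642325/45848446 ≈ -1.5408)
u + F/p(-21, -60 - 56) = -70642325/45848446 - 45267/(-21) = -70642325/45848446 - 45267*(-1/21) = -70642325/45848446 + 15089/7 = 98758957917/45848446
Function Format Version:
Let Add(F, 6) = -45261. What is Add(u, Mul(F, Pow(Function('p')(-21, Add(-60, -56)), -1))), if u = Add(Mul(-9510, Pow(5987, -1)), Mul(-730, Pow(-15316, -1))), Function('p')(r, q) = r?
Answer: Rational(98758957917, 45848446) ≈ 2154.0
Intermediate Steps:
F = -45267 (F = Add(-6, -45261) = -45267)
u = Rational(-70642325, 45848446) (u = Add(Mul(-9510, Rational(1, 5987)), Mul(-730, Rational(-1, 15316))) = Add(Rational(-9510, 5987), Rational(365, 7658)) = Rational(-70642325, 45848446) ≈ -1.5408)
Add(u, Mul(F, Pow(Function('p')(-21, Add(-60, -56)), -1))) = Add(Rational(-70642325, 45848446), Mul(-45267, Pow(-21, -1))) = Add(Rational(-70642325, 45848446), Mul(-45267, Rational(-1, 21))) = Add(Rational(-70642325, 45848446), Rational(15089, 7)) = Rational(98758957917, 45848446)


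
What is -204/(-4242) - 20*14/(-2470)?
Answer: 28194/174629 ≈ 0.16145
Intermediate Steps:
-204/(-4242) - 20*14/(-2470) = -204*(-1/4242) - 280*(-1/2470) = 34/707 + 28/247 = 28194/174629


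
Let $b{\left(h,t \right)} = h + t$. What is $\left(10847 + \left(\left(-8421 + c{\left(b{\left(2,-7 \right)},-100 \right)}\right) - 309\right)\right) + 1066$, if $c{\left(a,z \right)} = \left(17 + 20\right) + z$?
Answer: $3120$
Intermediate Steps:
$c{\left(a,z \right)} = 37 + z$
$\left(10847 + \left(\left(-8421 + c{\left(b{\left(2,-7 \right)},-100 \right)}\right) - 309\right)\right) + 1066 = \left(10847 + \left(\left(-8421 + \left(37 - 100\right)\right) - 309\right)\right) + 1066 = \left(10847 - 8793\right) + 1066 = 2054 + 1066 = 3120$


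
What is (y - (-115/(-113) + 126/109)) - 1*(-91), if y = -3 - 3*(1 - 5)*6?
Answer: 1943947/12317 ≈ 157.83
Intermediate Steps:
y = 69 (y = -3 - (-12)*6 = -3 - 3*(-24) = -3 + 72 = 69)
(y - (-115/(-113) + 126/109)) - 1*(-91) = (69 - (-115/(-113) + 126/109)) - 1*(-91) = (69 - (-115*(-1/113) + 126*(1/109))) + 91 = (69 - (115/113 + 126/109)) + 91 = (69 - 1*26773/12317) + 91 = (69 - 26773/12317) + 91 = 823100/12317 + 91 = 1943947/12317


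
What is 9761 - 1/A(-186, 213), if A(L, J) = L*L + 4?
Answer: 337730599/34600 ≈ 9761.0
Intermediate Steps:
A(L, J) = 4 + L² (A(L, J) = L² + 4 = 4 + L²)
9761 - 1/A(-186, 213) = 9761 - 1/(4 + (-186)²) = 9761 - 1/(4 + 34596) = 9761 - 1/34600 = 337730599/34600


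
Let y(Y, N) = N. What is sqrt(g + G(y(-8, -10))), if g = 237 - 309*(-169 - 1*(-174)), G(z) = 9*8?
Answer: 2*I*sqrt(309) ≈ 35.157*I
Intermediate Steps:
G(z) = 72
g = -1308 (g = 237 - 309*(-169 + 174) = 237 - 309*5 = 237 - 1545 = -1308)
sqrt(g + G(y(-8, -10))) = sqrt(-1308 + 72) = sqrt(-1236) = 2*I*sqrt(309)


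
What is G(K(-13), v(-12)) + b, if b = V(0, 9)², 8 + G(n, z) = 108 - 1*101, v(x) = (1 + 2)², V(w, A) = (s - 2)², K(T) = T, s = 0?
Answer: 15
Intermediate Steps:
V(w, A) = 4 (V(w, A) = (0 - 2)² = (-2)² = 4)
v(x) = 9 (v(x) = 3² = 9)
G(n, z) = -1 (G(n, z) = -8 + (108 - 1*101) = -8 + (108 - 101) = -8 + 7 = -1)
b = 16 (b = 4² = 16)
G(K(-13), v(-12)) + b = -1 + 16 = 15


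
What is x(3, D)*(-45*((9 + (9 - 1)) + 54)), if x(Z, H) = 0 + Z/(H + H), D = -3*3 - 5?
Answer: 9585/28 ≈ 342.32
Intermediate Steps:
D = -14 (D = -9 - 5 = -14)
x(Z, H) = Z/(2*H) (x(Z, H) = 0 + Z/((2*H)) = 0 + Z*(1/(2*H)) = 0 + Z/(2*H) = Z/(2*H))
x(3, D)*(-45*((9 + (9 - 1)) + 54)) = ((½)*3/(-14))*(-45*((9 + (9 - 1)) + 54)) = ((½)*3*(-1/14))*(-45*((9 + 8) + 54)) = -(-135)*(17 + 54)/28 = -(-135)*71/28 = -3/28*(-3195) = 9585/28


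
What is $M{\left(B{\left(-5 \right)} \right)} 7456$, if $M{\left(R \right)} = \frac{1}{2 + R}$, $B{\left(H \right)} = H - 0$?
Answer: $- \frac{7456}{3} \approx -2485.3$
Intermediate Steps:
$B{\left(H \right)} = H$ ($B{\left(H \right)} = H + 0 = H$)
$M{\left(B{\left(-5 \right)} \right)} 7456 = \frac{1}{2 - 5} \cdot 7456 = \frac{1}{-3} \cdot 7456 = \left(- \frac{1}{3}\right) 7456 = - \frac{7456}{3}$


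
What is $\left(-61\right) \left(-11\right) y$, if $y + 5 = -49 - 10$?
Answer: $-42944$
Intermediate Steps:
$y = -64$ ($y = -5 - 59 = -64$)
$\left(-61\right) \left(-11\right) y = \left(-61\right) \left(-11\right) \left(-64\right) = 671 \left(-64\right) = -42944$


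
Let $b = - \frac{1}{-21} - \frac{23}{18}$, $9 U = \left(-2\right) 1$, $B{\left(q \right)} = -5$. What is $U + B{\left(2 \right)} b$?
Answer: $\frac{83}{14} \approx 5.9286$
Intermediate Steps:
$U = - \frac{2}{9}$ ($U = \frac{\left(-2\right) 1}{9} = \frac{1}{9} \left(-2\right) = - \frac{2}{9} \approx -0.22222$)
$b = - \frac{155}{126}$ ($b = \left(-1\right) \left(- \frac{1}{21}\right) - \frac{23}{18} = \frac{1}{21} - \frac{23}{18} = - \frac{155}{126} \approx -1.2302$)
$U + B{\left(2 \right)} b = - \frac{2}{9} - - \frac{775}{126} = - \frac{2}{9} + \frac{775}{126} = \frac{83}{14}$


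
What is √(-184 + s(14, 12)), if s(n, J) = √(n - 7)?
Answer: √(-184 + √7) ≈ 13.467*I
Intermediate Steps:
s(n, J) = √(-7 + n)
√(-184 + s(14, 12)) = √(-184 + √(-7 + 14)) = √(-184 + √7)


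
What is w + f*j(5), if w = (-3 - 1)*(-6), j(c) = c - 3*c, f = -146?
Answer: 1484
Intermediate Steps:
j(c) = -2*c
w = 24 (w = -4*(-6) = 24)
w + f*j(5) = 24 - (-292)*5 = 24 - 146*(-10) = 24 + 1460 = 1484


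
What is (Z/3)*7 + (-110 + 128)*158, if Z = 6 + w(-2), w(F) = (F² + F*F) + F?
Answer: 2872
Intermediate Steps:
w(F) = F + 2*F² (w(F) = (F² + F²) + F = 2*F² + F = F + 2*F²)
Z = 12 (Z = 6 - 2*(1 + 2*(-2)) = 6 - 2*(1 - 4) = 6 - 2*(-3) = 6 + 6 = 12)
(Z/3)*7 + (-110 + 128)*158 = (12/3)*7 + (-110 + 128)*158 = (12*(⅓))*7 + 18*158 = 4*7 + 2844 = 28 + 2844 = 2872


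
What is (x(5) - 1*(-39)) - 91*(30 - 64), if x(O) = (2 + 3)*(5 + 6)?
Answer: 3188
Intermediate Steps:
x(O) = 55 (x(O) = 5*11 = 55)
(x(5) - 1*(-39)) - 91*(30 - 64) = (55 - 1*(-39)) - 91*(30 - 64) = (55 + 39) - 91*(-34) = 94 + 3094 = 3188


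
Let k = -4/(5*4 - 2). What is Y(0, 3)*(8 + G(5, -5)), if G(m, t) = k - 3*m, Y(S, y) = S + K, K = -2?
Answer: 130/9 ≈ 14.444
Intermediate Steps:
Y(S, y) = -2 + S (Y(S, y) = S - 2 = -2 + S)
k = -2/9 (k = -4/(20 - 2) = -4/18 = -4*1/18 = -2/9 ≈ -0.22222)
G(m, t) = -2/9 - 3*m
Y(0, 3)*(8 + G(5, -5)) = (-2 + 0)*(8 + (-2/9 - 3*5)) = -2*(8 + (-2/9 - 15)) = -2*(8 - 137/9) = -2*(-65/9) = 130/9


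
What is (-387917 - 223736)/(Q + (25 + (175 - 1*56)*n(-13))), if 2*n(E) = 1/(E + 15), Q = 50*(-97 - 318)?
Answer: 2446612/82781 ≈ 29.555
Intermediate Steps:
Q = -20750 (Q = 50*(-415) = -20750)
n(E) = 1/(2*(15 + E)) (n(E) = 1/(2*(E + 15)) = 1/(2*(15 + E)))
(-387917 - 223736)/(Q + (25 + (175 - 1*56)*n(-13))) = (-387917 - 223736)/(-20750 + (25 + (175 - 1*56)*(1/(2*(15 - 13))))) = -611653/(-20750 + (25 + (175 - 56)*((½)/2))) = -611653/(-20750 + (25 + 119*((½)*(½)))) = -611653/(-20750 + (25 + 119*(¼))) = -611653/(-20750 + (25 + 119/4)) = -611653/(-20750 + 219/4) = -611653/(-82781/4) = -611653*(-4/82781) = 2446612/82781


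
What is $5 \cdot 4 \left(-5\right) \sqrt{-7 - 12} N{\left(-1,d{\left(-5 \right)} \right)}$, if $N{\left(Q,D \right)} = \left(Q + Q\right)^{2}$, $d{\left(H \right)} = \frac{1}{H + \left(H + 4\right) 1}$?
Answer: $- 400 i \sqrt{19} \approx - 1743.6 i$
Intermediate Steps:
$d{\left(H \right)} = \frac{1}{4 + 2 H}$ ($d{\left(H \right)} = \frac{1}{H + \left(4 + H\right) 1} = \frac{1}{H + \left(4 + H\right)} = \frac{1}{4 + 2 H}$)
$N{\left(Q,D \right)} = 4 Q^{2}$ ($N{\left(Q,D \right)} = \left(2 Q\right)^{2} = 4 Q^{2}$)
$5 \cdot 4 \left(-5\right) \sqrt{-7 - 12} N{\left(-1,d{\left(-5 \right)} \right)} = 5 \cdot 4 \left(-5\right) \sqrt{-7 - 12} \cdot 4 \left(-1\right)^{2} = 20 \left(-5\right) \sqrt{-19} \cdot 4 \cdot 1 = - 100 i \sqrt{19} \cdot 4 = - 400 i \sqrt{19}$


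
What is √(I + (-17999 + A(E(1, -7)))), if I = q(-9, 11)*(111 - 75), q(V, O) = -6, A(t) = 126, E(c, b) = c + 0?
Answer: I*√18089 ≈ 134.5*I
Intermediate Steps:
E(c, b) = c
I = -216 (I = -6*(111 - 75) = -6*36 = -216)
√(I + (-17999 + A(E(1, -7)))) = √(-216 + (-17999 + 126)) = √(-216 - 17873) = √(-18089) = I*√18089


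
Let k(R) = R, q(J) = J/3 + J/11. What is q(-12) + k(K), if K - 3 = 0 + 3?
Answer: 10/11 ≈ 0.90909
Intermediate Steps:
K = 6 (K = 3 + (0 + 3) = 3 + 3 = 6)
q(J) = 14*J/33 (q(J) = J*(⅓) + J*(1/11) = J/3 + J/11 = 14*J/33)
q(-12) + k(K) = (14/33)*(-12) + 6 = -56/11 + 6 = 10/11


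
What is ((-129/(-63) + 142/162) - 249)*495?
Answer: -7673875/63 ≈ -1.2181e+5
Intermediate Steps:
((-129/(-63) + 142/162) - 249)*495 = ((-129*(-1/63) + 142*(1/162)) - 249)*495 = ((43/21 + 71/81) - 249)*495 = (1658/567 - 249)*495 = -139525/567*495 = -7673875/63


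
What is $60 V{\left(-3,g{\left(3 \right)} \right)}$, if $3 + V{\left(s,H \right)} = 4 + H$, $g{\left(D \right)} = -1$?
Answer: $0$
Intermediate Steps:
$V{\left(s,H \right)} = 1 + H$ ($V{\left(s,H \right)} = -3 + \left(4 + H\right) = 1 + H$)
$60 V{\left(-3,g{\left(3 \right)} \right)} = 60 \left(1 - 1\right) = 60 \cdot 0 = 0$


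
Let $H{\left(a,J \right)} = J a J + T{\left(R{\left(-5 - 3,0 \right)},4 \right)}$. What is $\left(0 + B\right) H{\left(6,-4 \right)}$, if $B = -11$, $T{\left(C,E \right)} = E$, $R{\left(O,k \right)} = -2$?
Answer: $-1100$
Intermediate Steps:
$H{\left(a,J \right)} = 4 + a J^{2}$ ($H{\left(a,J \right)} = J a J + 4 = a J^{2} + 4 = 4 + a J^{2}$)
$\left(0 + B\right) H{\left(6,-4 \right)} = \left(0 - 11\right) \left(4 + 6 \left(-4\right)^{2}\right) = - 11 \left(4 + 6 \cdot 16\right) = - 11 \left(4 + 96\right) = \left(-11\right) 100 = -1100$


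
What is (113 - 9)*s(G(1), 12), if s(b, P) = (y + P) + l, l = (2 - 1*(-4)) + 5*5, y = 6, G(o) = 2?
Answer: 5096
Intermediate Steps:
l = 31 (l = (2 + 4) + 25 = 6 + 25 = 31)
s(b, P) = 37 + P (s(b, P) = (6 + P) + 31 = 37 + P)
(113 - 9)*s(G(1), 12) = (113 - 9)*(37 + 12) = 104*49 = 5096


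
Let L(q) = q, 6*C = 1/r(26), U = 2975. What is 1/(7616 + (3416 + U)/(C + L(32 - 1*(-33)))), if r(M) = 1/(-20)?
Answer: 185/1428133 ≈ 0.00012954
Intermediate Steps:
r(M) = -1/20
C = -10/3 (C = 1/(6*(-1/20)) = (⅙)*(-20) = -10/3 ≈ -3.3333)
1/(7616 + (3416 + U)/(C + L(32 - 1*(-33)))) = 1/(7616 + (3416 + 2975)/(-10/3 + (32 - 1*(-33)))) = 1/(7616 + 6391/(-10/3 + (32 + 33))) = 1/(7616 + 6391/(-10/3 + 65)) = 1/(7616 + 6391/(185/3)) = 1/(7616 + 6391*(3/185)) = 1/(7616 + 19173/185) = 1/(1428133/185) = 185/1428133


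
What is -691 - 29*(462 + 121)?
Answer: -17598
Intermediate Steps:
-691 - 29*(462 + 121) = -691 - 29*583 = -691 - 16907 = -17598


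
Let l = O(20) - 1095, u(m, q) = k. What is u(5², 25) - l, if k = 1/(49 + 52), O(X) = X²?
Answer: 70196/101 ≈ 695.01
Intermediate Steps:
k = 1/101 ≈ 0.0099010
u(m, q) = 1/101
l = -695 (l = 20² - 1095 = 400 - 1095 = -695)
u(5², 25) - l = 1/101 - 1*(-695) = 1/101 + 695 = 70196/101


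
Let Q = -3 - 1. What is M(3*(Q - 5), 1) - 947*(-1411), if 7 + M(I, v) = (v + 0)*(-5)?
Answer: 1336205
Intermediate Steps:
Q = -4
M(I, v) = -7 - 5*v (M(I, v) = -7 + (v + 0)*(-5) = -7 + v*(-5) = -7 - 5*v)
M(3*(Q - 5), 1) - 947*(-1411) = (-7 - 5*1) - 947*(-1411) = (-7 - 5) + 1336217 = -12 + 1336217 = 1336205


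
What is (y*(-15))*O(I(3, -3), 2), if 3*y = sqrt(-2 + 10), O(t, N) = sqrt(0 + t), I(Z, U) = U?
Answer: -10*I*sqrt(6) ≈ -24.495*I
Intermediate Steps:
O(t, N) = sqrt(t)
y = 2*sqrt(2)/3 (y = sqrt(-2 + 10)/3 = sqrt(8)/3 = (2*sqrt(2))/3 = 2*sqrt(2)/3 ≈ 0.94281)
(y*(-15))*O(I(3, -3), 2) = ((2*sqrt(2)/3)*(-15))*sqrt(-3) = (-10*sqrt(2))*(I*sqrt(3)) = -10*I*sqrt(6)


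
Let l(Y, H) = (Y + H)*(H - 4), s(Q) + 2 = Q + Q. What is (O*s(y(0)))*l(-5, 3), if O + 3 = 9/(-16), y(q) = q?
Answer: 57/4 ≈ 14.250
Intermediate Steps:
s(Q) = -2 + 2*Q (s(Q) = -2 + (Q + Q) = -2 + 2*Q)
l(Y, H) = (-4 + H)*(H + Y) (l(Y, H) = (H + Y)*(-4 + H) = (-4 + H)*(H + Y))
O = -57/16 (O = -3 + 9/(-16) = -3 + 9*(-1/16) = -3 - 9/16 = -57/16 ≈ -3.5625)
(O*s(y(0)))*l(-5, 3) = (-57*(-2 + 2*0)/16)*(3**2 - 4*3 - 4*(-5) + 3*(-5)) = (-57*(-2 + 0)/16)*(9 - 12 + 20 - 15) = -57/16*(-2)*2 = (57/8)*2 = 57/4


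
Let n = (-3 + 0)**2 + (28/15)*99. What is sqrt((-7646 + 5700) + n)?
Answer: I*sqrt(43805)/5 ≈ 41.859*I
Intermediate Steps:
n = 969/5 (n = (-3)**2 + (28*(1/15))*99 = 9 + (28/15)*99 = 9 + 924/5 = 969/5 ≈ 193.80)
sqrt((-7646 + 5700) + n) = sqrt((-7646 + 5700) + 969/5) = sqrt(-1946 + 969/5) = sqrt(-8761/5) = I*sqrt(43805)/5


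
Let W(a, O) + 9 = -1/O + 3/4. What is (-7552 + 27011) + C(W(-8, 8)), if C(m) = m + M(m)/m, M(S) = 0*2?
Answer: 155605/8 ≈ 19451.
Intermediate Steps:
M(S) = 0
W(a, O) = -33/4 - 1/O (W(a, O) = -9 + (-1/O + 3/4) = -9 + (-1/O + 3*(¼)) = -9 + (-1/O + ¾) = -9 + (¾ - 1/O) = -33/4 - 1/O)
C(m) = m (C(m) = m + 0/m = m + 0 = m)
(-7552 + 27011) + C(W(-8, 8)) = (-7552 + 27011) + (-33/4 - 1/8) = 19459 + (-33/4 - 1*⅛) = 19459 + (-33/4 - ⅛) = 19459 - 67/8 = 155605/8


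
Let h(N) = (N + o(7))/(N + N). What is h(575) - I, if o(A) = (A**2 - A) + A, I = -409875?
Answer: 235678437/575 ≈ 4.0988e+5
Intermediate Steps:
o(A) = A**2
h(N) = (49 + N)/(2*N) (h(N) = (N + 7**2)/(N + N) = (N + 49)/((2*N)) = (49 + N)*(1/(2*N)) = (49 + N)/(2*N))
h(575) - I = (1/2)*(49 + 575)/575 - 1*(-409875) = (1/2)*(1/575)*624 + 409875 = 312/575 + 409875 = 235678437/575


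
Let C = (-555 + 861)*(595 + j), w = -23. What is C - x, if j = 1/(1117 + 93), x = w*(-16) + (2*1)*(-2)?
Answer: 109932283/605 ≈ 1.8171e+5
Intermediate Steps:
x = 364 (x = -23*(-16) + (2*1)*(-2) = 368 + 2*(-2) = 368 - 4 = 364)
j = 1/1210 ≈ 0.00082645
C = 110152503/605 (C = (-555 + 861)*(595 + 1/1210) = 306*(719951/1210) = 110152503/605 ≈ 1.8207e+5)
C - x = 110152503/605 - 1*364 = 110152503/605 - 364 = 109932283/605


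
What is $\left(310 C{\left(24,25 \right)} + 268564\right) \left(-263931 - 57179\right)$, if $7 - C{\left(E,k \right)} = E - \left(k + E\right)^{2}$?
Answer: $-323551720440$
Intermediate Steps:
$C{\left(E,k \right)} = 7 + \left(E + k\right)^{2} - E$ ($C{\left(E,k \right)} = 7 - \left(E - \left(k + E\right)^{2}\right) = 7 - \left(E - \left(E + k\right)^{2}\right) = 7 + \left(E + k\right)^{2} - E$)
$\left(310 C{\left(24,25 \right)} + 268564\right) \left(-263931 - 57179\right) = \left(310 \left(7 + \left(24 + 25\right)^{2} - 24\right) + 268564\right) \left(-263931 - 57179\right) = \left(310 \left(7 + 49^{2} - 24\right) + 268564\right) \left(-321110\right) = \left(310 \left(7 + 2401 - 24\right) + 268564\right) \left(-321110\right) = \left(310 \cdot 2384 + 268564\right) \left(-321110\right) = \left(739040 + 268564\right) \left(-321110\right) = 1007604 \left(-321110\right) = -323551720440$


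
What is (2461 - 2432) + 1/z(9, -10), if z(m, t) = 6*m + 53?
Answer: 3104/107 ≈ 29.009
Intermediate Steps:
z(m, t) = 53 + 6*m
(2461 - 2432) + 1/z(9, -10) = (2461 - 2432) + 1/(53 + 6*9) = 29 + 1/(53 + 54) = 29 + 1/107 = 3104/107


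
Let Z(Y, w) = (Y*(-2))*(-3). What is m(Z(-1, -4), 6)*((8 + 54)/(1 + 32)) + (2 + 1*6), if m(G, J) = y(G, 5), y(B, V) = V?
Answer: 574/33 ≈ 17.394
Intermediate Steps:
Z(Y, w) = 6*Y (Z(Y, w) = -2*Y*(-3) = 6*Y)
m(G, J) = 5
m(Z(-1, -4), 6)*((8 + 54)/(1 + 32)) + (2 + 1*6) = 5*((8 + 54)/(1 + 32)) + (2 + 1*6) = 5*(62/33) + (2 + 6) = 5*(62*(1/33)) + 8 = 5*(62/33) + 8 = 310/33 + 8 = 574/33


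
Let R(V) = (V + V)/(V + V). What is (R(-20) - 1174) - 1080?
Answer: -2253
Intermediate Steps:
R(V) = 1 (R(V) = (2*V)/((2*V)) = (2*V)*(1/(2*V)) = 1)
(R(-20) - 1174) - 1080 = (1 - 1174) - 1080 = -1173 - 1080 = -2253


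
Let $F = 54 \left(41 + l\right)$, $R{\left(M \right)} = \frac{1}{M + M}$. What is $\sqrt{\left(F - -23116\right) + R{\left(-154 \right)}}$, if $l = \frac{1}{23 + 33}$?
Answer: $\frac{2 \sqrt{37546817}}{77} \approx 159.16$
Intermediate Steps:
$l = \frac{1}{56} \approx 0.017857$
$R{\left(M \right)} = \frac{1}{2 M}$
$F = \frac{62019}{28}$ ($F = 54 \left(41 + \frac{1}{56}\right) = 54 \cdot \frac{2297}{56} = \frac{62019}{28} \approx 2215.0$)
$\sqrt{\left(F - -23116\right) + R{\left(-154 \right)}} = \sqrt{\left(\frac{62019}{28} - -23116\right) + \frac{1}{2 \left(-154\right)}} = \sqrt{\left(\frac{62019}{28} + 23116\right) + \frac{1}{2} \left(- \frac{1}{154}\right)} = \sqrt{\frac{709267}{28} - \frac{1}{308}} = \sqrt{\frac{1950484}{77}} = \frac{2 \sqrt{37546817}}{77}$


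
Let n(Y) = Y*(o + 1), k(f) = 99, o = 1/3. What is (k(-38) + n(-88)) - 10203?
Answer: -30664/3 ≈ -10221.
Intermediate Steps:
o = 1/3 ≈ 0.33333
n(Y) = 4*Y/3 (n(Y) = Y*(1/3 + 1) = Y*(4/3) = 4*Y/3)
(k(-38) + n(-88)) - 10203 = (99 + (4/3)*(-88)) - 10203 = (99 - 352/3) - 10203 = -55/3 - 10203 = -30664/3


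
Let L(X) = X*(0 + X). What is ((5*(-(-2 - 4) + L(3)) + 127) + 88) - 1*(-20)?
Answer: 310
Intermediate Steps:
L(X) = X² (L(X) = X*X = X²)
((5*(-(-2 - 4) + L(3)) + 127) + 88) - 1*(-20) = ((5*(-(-2 - 4) + 3²) + 127) + 88) - 1*(-20) = ((5*(-1*(-6) + 9) + 127) + 88) + 20 = ((5*(6 + 9) + 127) + 88) + 20 = ((5*15 + 127) + 88) + 20 = ((75 + 127) + 88) + 20 = (202 + 88) + 20 = 290 + 20 = 310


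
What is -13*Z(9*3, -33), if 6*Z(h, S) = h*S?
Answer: 3861/2 ≈ 1930.5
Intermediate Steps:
Z(h, S) = S*h/6 (Z(h, S) = (h*S)/6 = (S*h)/6 = S*h/6)
-13*Z(9*3, -33) = -13*(-33)*9*3/6 = -13*(-33)*27/6 = -13*(-297/2) = 3861/2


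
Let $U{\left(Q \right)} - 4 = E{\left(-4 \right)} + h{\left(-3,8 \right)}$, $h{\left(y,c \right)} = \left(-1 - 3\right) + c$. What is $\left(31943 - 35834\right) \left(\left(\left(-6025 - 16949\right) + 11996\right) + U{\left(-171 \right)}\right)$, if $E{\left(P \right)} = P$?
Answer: $42699834$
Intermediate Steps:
$h{\left(y,c \right)} = -4 + c$
$U{\left(Q \right)} = 4$ ($U{\left(Q \right)} = 4 + \left(-4 + \left(-4 + 8\right)\right) = 4 + \left(-4 + 4\right) = 4 + 0 = 4$)
$\left(31943 - 35834\right) \left(\left(\left(-6025 - 16949\right) + 11996\right) + U{\left(-171 \right)}\right) = \left(31943 - 35834\right) \left(\left(\left(-6025 - 16949\right) + 11996\right) + 4\right) = - 3891 \left(\left(-22974 + 11996\right) + 4\right) = - 3891 \left(-10978 + 4\right) = \left(-3891\right) \left(-10974\right) = 42699834$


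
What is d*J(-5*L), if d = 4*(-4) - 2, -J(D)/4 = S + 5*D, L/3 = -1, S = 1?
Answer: 5472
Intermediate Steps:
L = -3 (L = 3*(-1) = -3)
J(D) = -4 - 20*D (J(D) = -4*(1 + 5*D) = -4 - 20*D)
d = -18 (d = -16 - 2 = -18)
d*J(-5*L) = -18*(-4 - (-100)*(-3)) = -18*(-4 - 20*15) = -18*(-4 - 300) = -18*(-304) = 5472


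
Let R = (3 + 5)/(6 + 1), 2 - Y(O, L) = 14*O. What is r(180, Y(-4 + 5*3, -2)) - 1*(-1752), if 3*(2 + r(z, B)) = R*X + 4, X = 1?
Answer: 12262/7 ≈ 1751.7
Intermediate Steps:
Y(O, L) = 2 - 14*O
R = 8/7 ≈ 1.1429
r(z, B) = -2/7 (r(z, B) = -2 + ((8/7)*1 + 4)/3 = -2 + (8/7 + 4)/3 = -2 + (1/3)*(36/7) = -2 + 12/7 = -2/7)
r(180, Y(-4 + 5*3, -2)) - 1*(-1752) = -2/7 - 1*(-1752) = -2/7 + 1752 = 12262/7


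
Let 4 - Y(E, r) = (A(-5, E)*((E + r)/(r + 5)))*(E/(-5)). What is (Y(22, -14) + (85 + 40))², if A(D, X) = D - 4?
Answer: 674041/25 ≈ 26962.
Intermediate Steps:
A(D, X) = -4 + D
Y(E, r) = 4 - 9*E*(E + r)/(5*(5 + r)) (Y(E, r) = 4 - (-4 - 5)*((E + r)/(r + 5))*E/(-5) = 4 - (-9*(E + r)/(5 + r))*E*(-⅕) = 4 - (-9*(E + r)/(5 + r))*(-E/5) = 4 - 9*E*(E + r)/(5*(5 + r)))
(Y(22, -14) + (85 + 40))² = ((100 - 9*22² + 20*(-14) - 9*22*(-14))/(5*(5 - 14)) + (85 + 40))² = ((⅕)*(100 - 9*484 - 280 + 2772)/(-9) + 125)² = ((⅕)*(-⅑)*(100 - 4356 - 280 + 2772) + 125)² = ((⅕)*(-⅑)*(-1764) + 125)² = (196/5 + 125)² = (821/5)² = 674041/25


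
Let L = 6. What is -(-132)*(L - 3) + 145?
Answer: 541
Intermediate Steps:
-(-132)*(L - 3) + 145 = -(-132)*(6 - 3) + 145 = -(-132)*3 + 145 = -132*(-3) + 145 = 396 + 145 = 541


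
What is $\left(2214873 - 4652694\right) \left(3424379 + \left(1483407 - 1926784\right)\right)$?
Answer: $-7267149276642$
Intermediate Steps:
$\left(2214873 - 4652694\right) \left(3424379 + \left(1483407 - 1926784\right)\right) = - 2437821 \left(3424379 - 443377\right) = \left(-2437821\right) 2981002 = -7267149276642$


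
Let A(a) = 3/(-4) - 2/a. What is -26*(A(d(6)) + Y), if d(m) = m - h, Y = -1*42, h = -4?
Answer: 11167/10 ≈ 1116.7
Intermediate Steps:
Y = -42
d(m) = 4 + m (d(m) = m - 1*(-4) = m + 4 = 4 + m)
A(a) = -¾ - 2/a (A(a) = 3*(-¼) - 2/a = -¾ - 2/a)
-26*(A(d(6)) + Y) = -26*((-¾ - 2/(4 + 6)) - 42) = -26*((-¾ - 2/10) - 42) = -26*((-¾ - 2*⅒) - 42) = -26*((-¾ - ⅕) - 42) = -26*(-19/20 - 42) = -26*(-859/20) = 11167/10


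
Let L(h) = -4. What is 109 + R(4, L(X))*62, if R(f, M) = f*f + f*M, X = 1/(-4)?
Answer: 109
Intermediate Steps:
X = -1/4 (X = 1*(-1/4) = -1/4 ≈ -0.25000)
R(f, M) = f**2 + M*f
109 + R(4, L(X))*62 = 109 + (4*(-4 + 4))*62 = 109 + (4*0)*62 = 109 + 0*62 = 109 + 0 = 109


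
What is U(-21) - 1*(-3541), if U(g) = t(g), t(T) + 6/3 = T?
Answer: 3518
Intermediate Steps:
t(T) = -2 + T
U(g) = -2 + g
U(-21) - 1*(-3541) = (-2 - 21) - 1*(-3541) = -23 + 3541 = 3518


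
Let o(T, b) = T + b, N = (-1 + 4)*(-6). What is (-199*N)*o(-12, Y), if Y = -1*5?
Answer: -60894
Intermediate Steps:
N = -18 (N = 3*(-6) = -18)
Y = -5
(-199*N)*o(-12, Y) = (-199*(-18))*(-12 - 5) = 3582*(-17) = -60894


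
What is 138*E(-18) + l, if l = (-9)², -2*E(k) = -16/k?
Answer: 59/3 ≈ 19.667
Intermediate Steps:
E(k) = 8/k (E(k) = -(-8)/k = 8/k)
l = 81
138*E(-18) + l = 138*(8/(-18)) + 81 = 138*(8*(-1/18)) + 81 = 138*(-4/9) + 81 = -184/3 + 81 = 59/3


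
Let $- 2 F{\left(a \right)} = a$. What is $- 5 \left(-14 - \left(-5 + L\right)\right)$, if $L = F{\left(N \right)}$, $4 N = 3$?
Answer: $\frac{345}{8} \approx 43.125$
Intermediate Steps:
$N = \frac{3}{4}$ ($N = \frac{1}{4} \cdot 3 = \frac{3}{4} \approx 0.75$)
$F{\left(a \right)} = - \frac{a}{2}$
$L = - \frac{3}{8}$ ($L = \left(- \frac{1}{2}\right) \frac{3}{4} = - \frac{3}{8} \approx -0.375$)
$- 5 \left(-14 - \left(-5 + L\right)\right) = - 5 \left(-14 + \left(5 - - \frac{3}{8}\right)\right) = - 5 \left(-14 + \left(5 + \frac{3}{8}\right)\right) = - 5 \left(-14 + \frac{43}{8}\right) = \left(-5\right) \left(- \frac{69}{8}\right) = \frac{345}{8}$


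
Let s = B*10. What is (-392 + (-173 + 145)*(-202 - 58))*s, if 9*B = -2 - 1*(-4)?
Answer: 45920/3 ≈ 15307.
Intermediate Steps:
B = 2/9 (B = (-2 - 1*(-4))/9 = (-2 + 4)/9 = (⅑)*2 = 2/9 ≈ 0.22222)
s = 20/9 (s = (2/9)*10 = 20/9 ≈ 2.2222)
(-392 + (-173 + 145)*(-202 - 58))*s = (-392 + (-173 + 145)*(-202 - 58))*(20/9) = (-392 - 28*(-260))*(20/9) = (-392 + 7280)*(20/9) = 6888*(20/9) = 45920/3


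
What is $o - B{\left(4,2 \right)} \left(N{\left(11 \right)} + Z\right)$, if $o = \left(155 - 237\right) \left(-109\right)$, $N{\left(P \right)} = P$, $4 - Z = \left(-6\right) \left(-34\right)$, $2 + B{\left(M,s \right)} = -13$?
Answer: $6103$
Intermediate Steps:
$B{\left(M,s \right)} = -15$ ($B{\left(M,s \right)} = -2 - 13 = -15$)
$Z = -200$ ($Z = 4 - \left(-6\right) \left(-34\right) = 4 - 204 = -200$)
$o = 8938$ ($o = \left(-82\right) \left(-109\right) = 8938$)
$o - B{\left(4,2 \right)} \left(N{\left(11 \right)} + Z\right) = 8938 - - 15 \left(11 - 200\right) = 8938 - \left(-15\right) \left(-189\right) = 8938 - 2835 = 6103$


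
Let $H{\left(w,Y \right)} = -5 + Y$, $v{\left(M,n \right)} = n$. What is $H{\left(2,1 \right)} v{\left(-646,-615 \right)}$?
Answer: $2460$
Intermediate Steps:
$H{\left(2,1 \right)} v{\left(-646,-615 \right)} = \left(-5 + 1\right) \left(-615\right) = \left(-4\right) \left(-615\right) = 2460$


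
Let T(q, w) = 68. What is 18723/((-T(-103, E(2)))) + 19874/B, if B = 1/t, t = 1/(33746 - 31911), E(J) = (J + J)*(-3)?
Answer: -33005273/124780 ≈ -264.51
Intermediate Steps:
E(J) = -6*J (E(J) = (2*J)*(-3) = -6*J)
t = 1/1835 ≈ 0.00054496
B = 1835 (B = 1/(1/1835) = 1835)
18723/((-T(-103, E(2)))) + 19874/B = 18723/((-1*68)) + 19874/1835 = 18723/(-68) + 19874*(1/1835) = 18723*(-1/68) + 19874/1835 = -18723/68 + 19874/1835 = -33005273/124780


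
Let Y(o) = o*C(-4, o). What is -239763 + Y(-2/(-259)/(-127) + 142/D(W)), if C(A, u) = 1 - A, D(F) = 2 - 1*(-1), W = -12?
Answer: -23636219077/98679 ≈ -2.3953e+5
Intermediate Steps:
D(F) = 3 (D(F) = 2 + 1 = 3)
Y(o) = 5*o (Y(o) = o*(1 - 1*(-4)) = o*(1 + 4) = o*5 = 5*o)
-239763 + Y(-2/(-259)/(-127) + 142/D(W)) = -239763 + 5*(-2/(-259)/(-127) + 142/3) = -239763 + 5*(-2*(-1/259)*(-1/127) + 142*(⅓)) = -239763 + 5*((2/259)*(-1/127) + 142/3) = -239763 + 5*(-2/32893 + 142/3) = -239763 + 5*(4670800/98679) = -239763 + 23354000/98679 = -23636219077/98679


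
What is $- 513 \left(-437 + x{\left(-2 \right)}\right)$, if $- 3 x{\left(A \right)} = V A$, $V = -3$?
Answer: $225207$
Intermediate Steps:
$x{\left(A \right)} = A$ ($x{\left(A \right)} = - \frac{\left(-3\right) A}{3} = A$)
$- 513 \left(-437 + x{\left(-2 \right)}\right) = - 513 \left(-437 - 2\right) = \left(-513\right) \left(-439\right) = 225207$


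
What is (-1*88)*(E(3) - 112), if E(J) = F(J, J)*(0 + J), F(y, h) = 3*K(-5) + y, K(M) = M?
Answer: 13024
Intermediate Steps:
F(y, h) = -15 + y (F(y, h) = 3*(-5) + y = -15 + y)
E(J) = J*(-15 + J) (E(J) = (-15 + J)*(0 + J) = (-15 + J)*J = J*(-15 + J))
(-1*88)*(E(3) - 112) = (-1*88)*(3*(-15 + 3) - 112) = -88*(3*(-12) - 112) = -88*(-36 - 112) = -88*(-148) = 13024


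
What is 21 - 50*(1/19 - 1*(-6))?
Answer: -5351/19 ≈ -281.63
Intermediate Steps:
21 - 50*(1/19 - 1*(-6)) = 21 - 50*(1/19 + 6) = 21 - 50*115/19 = 21 - 5750/19 = -5351/19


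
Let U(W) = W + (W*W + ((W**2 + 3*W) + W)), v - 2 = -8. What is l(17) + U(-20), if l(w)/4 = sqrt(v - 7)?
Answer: 700 + 4*I*sqrt(13) ≈ 700.0 + 14.422*I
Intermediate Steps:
v = -6 (v = 2 - 8 = -6)
U(W) = 2*W**2 + 5*W (U(W) = W + (W**2 + (W**2 + 4*W)) = W + (2*W**2 + 4*W) = 2*W**2 + 5*W)
l(w) = 4*I*sqrt(13) (l(w) = 4*sqrt(-6 - 7) = 4*sqrt(-13) = 4*(I*sqrt(13)) = 4*I*sqrt(13))
l(17) + U(-20) = 4*I*sqrt(13) - 20*(5 + 2*(-20)) = 4*I*sqrt(13) - 20*(5 - 40) = 4*I*sqrt(13) - 20*(-35) = 4*I*sqrt(13) + 700 = 700 + 4*I*sqrt(13)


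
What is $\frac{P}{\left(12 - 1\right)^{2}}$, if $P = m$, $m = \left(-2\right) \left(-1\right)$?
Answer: $\frac{2}{121} \approx 0.016529$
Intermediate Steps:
$m = 2$
$P = 2$
$\frac{P}{\left(12 - 1\right)^{2}} = \frac{2}{\left(12 - 1\right)^{2}} = \frac{2}{11^{2}} = \frac{2}{121}$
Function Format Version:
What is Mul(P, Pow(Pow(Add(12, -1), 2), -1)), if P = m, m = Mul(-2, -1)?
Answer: Rational(2, 121) ≈ 0.016529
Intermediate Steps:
m = 2
P = 2
Mul(P, Pow(Pow(Add(12, -1), 2), -1)) = Mul(2, Pow(Pow(Add(12, -1), 2), -1)) = Mul(2, Pow(Pow(11, 2), -1)) = Mul(2, Pow(121, -1)) = Mul(2, Rational(1, 121)) = Rational(2, 121)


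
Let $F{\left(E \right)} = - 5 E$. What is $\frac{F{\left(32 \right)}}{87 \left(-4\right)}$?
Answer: $\frac{40}{87} \approx 0.45977$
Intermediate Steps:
$\frac{F{\left(32 \right)}}{87 \left(-4\right)} = \frac{\left(-5\right) 32}{87 \left(-4\right)} = - \frac{160}{-348} = \left(-160\right) \left(- \frac{1}{348}\right) = \frac{40}{87}$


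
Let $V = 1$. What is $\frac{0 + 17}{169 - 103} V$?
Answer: $\frac{17}{66} \approx 0.25758$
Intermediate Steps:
$\frac{0 + 17}{169 - 103} V = \frac{0 + 17}{169 - 103} \cdot 1 = \frac{17}{66} \cdot 1 = \frac{17}{66}$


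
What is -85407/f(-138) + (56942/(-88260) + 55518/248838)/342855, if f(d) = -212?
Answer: 26796207778563192167/66514408261778700 ≈ 402.86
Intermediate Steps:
-85407/f(-138) + (56942/(-88260) + 55518/248838)/342855 = -85407/(-212) + (56942/(-88260) + 55518/248838)/342855 = -85407*(-1/212) + (56942*(-1/88260) + 55518*(1/248838))*(1/342855) = 85407/212 + (-28471/44130 + 9253/41473)*(1/342855) = 85407/212 - 772442893/1830203490*1/342855 = 85407/212 - 772442893/627494417563950 = 26796207778563192167/66514408261778700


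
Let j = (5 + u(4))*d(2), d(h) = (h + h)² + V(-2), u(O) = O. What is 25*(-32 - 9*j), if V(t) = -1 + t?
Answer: -27125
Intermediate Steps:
d(h) = -3 + 4*h² (d(h) = (h + h)² + (-1 - 2) = (2*h)² - 3 = 4*h² - 3 = -3 + 4*h²)
j = 117 (j = (5 + 4)*(-3 + 4*2²) = 9*(-3 + 4*4) = 9*(-3 + 16) = 9*13 = 117)
25*(-32 - 9*j) = 25*(-32 - 9*117) = 25*(-32 - 1053) = 25*(-1085) = -27125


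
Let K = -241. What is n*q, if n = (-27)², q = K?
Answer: -175689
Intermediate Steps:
q = -241
n = 729
n*q = 729*(-241) = -175689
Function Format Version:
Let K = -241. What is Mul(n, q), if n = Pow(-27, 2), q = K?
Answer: -175689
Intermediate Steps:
q = -241
n = 729
Mul(n, q) = Mul(729, -241) = -175689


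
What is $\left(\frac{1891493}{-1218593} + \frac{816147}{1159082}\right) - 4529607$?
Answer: $- \frac{6397841033970079237}{1412449211626} \approx -4.5296 \cdot 10^{6}$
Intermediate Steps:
$\left(\frac{1891493}{-1218593} + \frac{816147}{1159082}\right) - 4529607 = \left(1891493 \left(- \frac{1}{1218593}\right) + 816147 \cdot \frac{1}{1159082}\right) - 4529607 = \left(- \frac{1891493}{1218593} + \frac{816147}{1159082}\right) - 4529607 = - \frac{1197844468255}{1412449211626} - 4529607 = - \frac{6397841033970079237}{1412449211626}$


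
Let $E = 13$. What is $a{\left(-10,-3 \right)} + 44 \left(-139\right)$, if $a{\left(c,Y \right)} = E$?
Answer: $-6103$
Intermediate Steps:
$a{\left(c,Y \right)} = 13$
$a{\left(-10,-3 \right)} + 44 \left(-139\right) = 13 + 44 \left(-139\right) = 13 - 6116 = -6103$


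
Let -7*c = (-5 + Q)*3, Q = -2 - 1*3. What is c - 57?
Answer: -369/7 ≈ -52.714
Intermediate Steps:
Q = -5 (Q = -2 - 3 = -5)
c = 30/7 (c = -(-5 - 5)*3/7 = -(-10)*3/7 = -1/7*(-30) = 30/7 ≈ 4.2857)
c - 57 = 30/7 - 57 = -369/7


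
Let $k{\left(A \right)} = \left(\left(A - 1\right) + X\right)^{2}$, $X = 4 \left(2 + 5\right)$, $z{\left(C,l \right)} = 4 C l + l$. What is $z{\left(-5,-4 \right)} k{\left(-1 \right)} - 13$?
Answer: $51363$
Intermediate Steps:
$z{\left(C,l \right)} = l + 4 C l$ ($z{\left(C,l \right)} = 4 C l + l = l + 4 C l$)
$X = 28$ ($X = 4 \cdot 7 = 28$)
$k{\left(A \right)} = \left(27 + A\right)^{2}$ ($k{\left(A \right)} = \left(\left(A - 1\right) + 28\right)^{2} = \left(\left(-1 + A\right) + 28\right)^{2} = \left(27 + A\right)^{2}$)
$z{\left(-5,-4 \right)} k{\left(-1 \right)} - 13 = - 4 \left(1 + 4 \left(-5\right)\right) \left(27 - 1\right)^{2} - 13 = - 4 \left(1 - 20\right) 26^{2} - 13 = \left(-4\right) \left(-19\right) 676 - 13 = 76 \cdot 676 - 13 = 51376 - 13 = 51363$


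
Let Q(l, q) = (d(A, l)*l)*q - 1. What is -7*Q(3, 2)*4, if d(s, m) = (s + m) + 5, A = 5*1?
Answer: -2156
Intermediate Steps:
A = 5
d(s, m) = 5 + m + s (d(s, m) = (m + s) + 5 = 5 + m + s)
Q(l, q) = -1 + l*q*(10 + l) (Q(l, q) = ((5 + l + 5)*l)*q - 1 = ((10 + l)*l)*q - 1 = (l*(10 + l))*q - 1 = l*q*(10 + l) - 1 = -1 + l*q*(10 + l))
-7*Q(3, 2)*4 = -7*(-1 + 3*2*(10 + 3))*4 = -7*(-1 + 3*2*13)*4 = -7*(-1 + 78)*4 = -7*77*4 = -539*4 = -2156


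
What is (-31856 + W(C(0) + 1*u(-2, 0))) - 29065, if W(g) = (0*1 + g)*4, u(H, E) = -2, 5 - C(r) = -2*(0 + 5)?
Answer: -60869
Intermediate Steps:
C(r) = 15 (C(r) = 5 - (-2)*(0 + 5) = 5 - (-2)*5 = 5 - 1*(-10) = 5 + 10 = 15)
W(g) = 4*g (W(g) = (0 + g)*4 = g*4 = 4*g)
(-31856 + W(C(0) + 1*u(-2, 0))) - 29065 = (-31856 + 4*(15 + 1*(-2))) - 29065 = (-31856 + 4*(15 - 2)) - 29065 = (-31856 + 4*13) - 29065 = (-31856 + 52) - 29065 = -31804 - 29065 = -60869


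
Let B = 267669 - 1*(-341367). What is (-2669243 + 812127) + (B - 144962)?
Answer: -1393042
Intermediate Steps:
B = 609036 (B = 267669 + 341367 = 609036)
(-2669243 + 812127) + (B - 144962) = (-2669243 + 812127) + (609036 - 144962) = -1857116 + 464074 = -1393042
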